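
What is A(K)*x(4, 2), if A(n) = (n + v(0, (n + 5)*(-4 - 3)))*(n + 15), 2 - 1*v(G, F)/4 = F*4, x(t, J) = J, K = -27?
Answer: 59592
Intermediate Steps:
v(G, F) = 8 - 16*F (v(G, F) = 8 - 4*F*4 = 8 - 16*F)
A(n) = (15 + n)*(568 + 113*n) (A(n) = (n + (8 - 16*(n + 5)*(-4 - 3)))*(n + 15) = (n + (8 - 16*(5 + n)*(-7)))*(15 + n) = (n + (8 - 16*(-35 - 7*n)))*(15 + n) = (n + (8 + (560 + 112*n)))*(15 + n) = (n + (568 + 112*n))*(15 + n) = (568 + 113*n)*(15 + n) = (15 + n)*(568 + 113*n))
A(K)*x(4, 2) = (8520 + 113*(-27)² + 2263*(-27))*2 = (8520 + 113*729 - 61101)*2 = (8520 + 82377 - 61101)*2 = 29796*2 = 59592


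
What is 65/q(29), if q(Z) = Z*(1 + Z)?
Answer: 13/174 ≈ 0.074713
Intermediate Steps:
65/q(29) = 65/((29*(1 + 29))) = 65/((29*30)) = 65/870 = 65*(1/870) = 13/174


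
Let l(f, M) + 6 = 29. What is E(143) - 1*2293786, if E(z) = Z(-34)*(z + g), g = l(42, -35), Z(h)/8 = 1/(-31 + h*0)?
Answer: -71108694/31 ≈ -2.2938e+6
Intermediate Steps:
l(f, M) = 23 (l(f, M) = -6 + 29 = 23)
Z(h) = -8/31 (Z(h) = 8/(-31 + h*0) = 8/(-31 + 0) = 8/(-31) = 8*(-1/31) = -8/31)
g = 23
E(z) = -184/31 - 8*z/31 (E(z) = -8*(z + 23)/31 = -8*(23 + z)/31 = -184/31 - 8*z/31)
E(143) - 1*2293786 = (-184/31 - 8/31*143) - 1*2293786 = (-184/31 - 1144/31) - 2293786 = -1328/31 - 2293786 = -71108694/31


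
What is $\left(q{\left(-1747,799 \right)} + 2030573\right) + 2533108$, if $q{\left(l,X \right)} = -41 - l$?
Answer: $4565387$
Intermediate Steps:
$\left(q{\left(-1747,799 \right)} + 2030573\right) + 2533108 = \left(\left(-41 - -1747\right) + 2030573\right) + 2533108 = \left(\left(-41 + 1747\right) + 2030573\right) + 2533108 = \left(1706 + 2030573\right) + 2533108 = 2032279 + 2533108 = 4565387$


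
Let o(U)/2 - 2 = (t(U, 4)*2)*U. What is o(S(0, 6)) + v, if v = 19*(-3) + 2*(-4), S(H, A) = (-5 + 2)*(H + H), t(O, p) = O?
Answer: -61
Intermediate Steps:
S(H, A) = -6*H
o(U) = 4 + 4*U**2 (o(U) = 4 + 2*((U*2)*U) = 4 + 2*((2*U)*U) = 4 + 2*(2*U**2) = 4 + 4*U**2)
v = -65 (v = -57 - 8 = -65)
o(S(0, 6)) + v = (4 + 4*(-6*0)**2) - 65 = (4 + 4*0**2) - 65 = (4 + 4*0) - 65 = (4 + 0) - 65 = 4 - 65 = -61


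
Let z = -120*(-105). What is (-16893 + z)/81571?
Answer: -4293/81571 ≈ -0.052629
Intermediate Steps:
z = 12600
(-16893 + z)/81571 = (-16893 + 12600)/81571 = -4293*1/81571 = -4293/81571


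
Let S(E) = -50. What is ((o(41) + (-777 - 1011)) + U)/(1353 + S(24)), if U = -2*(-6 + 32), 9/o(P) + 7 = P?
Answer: -62551/44302 ≈ -1.4119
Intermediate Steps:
o(P) = 9/(-7 + P)
U = -52 (U = -2*26 = -52)
((o(41) + (-777 - 1011)) + U)/(1353 + S(24)) = ((9/(-7 + 41) + (-777 - 1011)) - 52)/(1353 - 50) = ((9/34 - 1788) - 52)/1303 = ((9*(1/34) - 1788) - 52)*(1/1303) = ((9/34 - 1788) - 52)*(1/1303) = (-60783/34 - 52)*(1/1303) = -62551/34*1/1303 = -62551/44302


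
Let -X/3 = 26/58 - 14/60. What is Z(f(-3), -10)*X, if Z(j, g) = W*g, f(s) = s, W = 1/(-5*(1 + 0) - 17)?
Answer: -17/58 ≈ -0.29310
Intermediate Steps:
W = -1/22 (W = 1/(-5*1 - 17) = 1/(-5 - 17) = 1/(-22) = -1/22 ≈ -0.045455)
Z(j, g) = -g/22
X = -187/290 (X = -3*(26/58 - 14/60) = -3*(26*(1/58) - 14*1/60) = -3*(13/29 - 7/30) = -3*187/870 = -187/290 ≈ -0.64483)
Z(f(-3), -10)*X = -1/22*(-10)*(-187/290) = (5/11)*(-187/290) = -17/58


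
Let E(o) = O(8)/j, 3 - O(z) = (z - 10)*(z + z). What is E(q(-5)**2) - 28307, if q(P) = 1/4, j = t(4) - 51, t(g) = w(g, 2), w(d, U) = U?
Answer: -198154/7 ≈ -28308.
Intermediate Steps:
O(z) = 3 - 2*z*(-10 + z) (O(z) = 3 - (z - 10)*(z + z) = 3 - (-10 + z)*2*z = 3 - 2*z*(-10 + z))
t(g) = 2
j = -49 (j = 2 - 51 = -49)
q(P) = 1/4
E(o) = -5/7 (E(o) = (3 - 2*8**2 + 20*8)/(-49) = (3 - 2*64 + 160)*(-1/49) = (3 - 128 + 160)*(-1/49) = 35*(-1/49) = -5/7)
E(q(-5)**2) - 28307 = -5/7 - 28307 = -198154/7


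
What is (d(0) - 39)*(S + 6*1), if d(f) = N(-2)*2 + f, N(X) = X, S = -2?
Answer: -172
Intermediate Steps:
d(f) = -4 + f (d(f) = -2*2 + f = -4 + f)
(d(0) - 39)*(S + 6*1) = ((-4 + 0) - 39)*(-2 + 6*1) = (-4 - 39)*(-2 + 6) = -43*4 = -172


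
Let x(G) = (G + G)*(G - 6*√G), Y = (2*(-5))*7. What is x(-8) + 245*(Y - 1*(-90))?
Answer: 5028 + 192*I*√2 ≈ 5028.0 + 271.53*I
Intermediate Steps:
Y = -70 (Y = -10*7 = -70)
x(G) = 2*G*(G - 6*√G) (x(G) = (2*G)*(G - 6*√G) = 2*G*(G - 6*√G))
x(-8) + 245*(Y - 1*(-90)) = (-(-192)*I*√2 + 2*(-8)²) + 245*(-70 - 1*(-90)) = (-(-192)*I*√2 + 2*64) + 245*(-70 + 90) = (192*I*√2 + 128) + 245*20 = (128 + 192*I*√2) + 4900 = 5028 + 192*I*√2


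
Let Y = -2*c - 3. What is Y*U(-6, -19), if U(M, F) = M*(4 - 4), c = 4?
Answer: 0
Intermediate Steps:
Y = -11 (Y = -2*4 - 3 = -8 - 3 = -11)
U(M, F) = 0 (U(M, F) = M*0 = 0)
Y*U(-6, -19) = -11*0 = 0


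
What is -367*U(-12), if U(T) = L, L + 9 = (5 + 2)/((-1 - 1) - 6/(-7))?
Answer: 44407/8 ≈ 5550.9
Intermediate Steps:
L = -121/8 (L = -9 + (5 + 2)/((-1 - 1) - 6/(-7)) = -9 + 7/(-2 - 6*(-1/7)) = -9 + 7/(-2 + 6/7) = -9 + 7/(-8/7) = -9 + 7*(-7/8) = -9 - 49/8 = -121/8 ≈ -15.125)
U(T) = -121/8
-367*U(-12) = -367*(-121/8) = 44407/8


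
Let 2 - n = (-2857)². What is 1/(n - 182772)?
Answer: -1/8345219 ≈ -1.1983e-7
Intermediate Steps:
n = -8162447 (n = 2 - 1*(-2857)² = 2 - 1*8162449 = 2 - 8162449 = -8162447)
1/(n - 182772) = 1/(-8162447 - 182772) = 1/(-8345219) = -1/8345219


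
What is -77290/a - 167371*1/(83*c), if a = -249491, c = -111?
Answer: 1147827863/62123259 ≈ 18.477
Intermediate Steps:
-77290/a - 167371*1/(83*c) = -77290/(-249491) - 167371/((-111*83)) = -77290*(-1/249491) - 167371/(-9213) = 77290/249491 - 167371*(-1/9213) = 77290/249491 + 167371/9213 = 1147827863/62123259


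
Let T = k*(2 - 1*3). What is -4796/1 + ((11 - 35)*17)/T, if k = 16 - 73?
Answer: -91260/19 ≈ -4803.2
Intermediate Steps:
k = -57
T = 57 (T = -57*(2 - 1*3) = -57*(2 - 3) = -57*(-1) = 57)
-4796/1 + ((11 - 35)*17)/T = -4796/1 + ((11 - 35)*17)/57 = -4796*1 - 24*17*(1/57) = -4796 - 408*1/57 = -4796 - 136/19 = -91260/19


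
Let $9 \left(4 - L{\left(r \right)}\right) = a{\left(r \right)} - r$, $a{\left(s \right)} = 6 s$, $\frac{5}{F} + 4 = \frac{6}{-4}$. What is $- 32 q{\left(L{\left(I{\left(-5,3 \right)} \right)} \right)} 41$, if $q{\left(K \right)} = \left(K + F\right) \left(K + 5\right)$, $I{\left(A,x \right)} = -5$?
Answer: $- \frac{80800832}{891} \approx -90686.0$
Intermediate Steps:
$F = - \frac{10}{11}$ ($F = \frac{5}{-4 + \frac{6}{-4}} = \frac{5}{-4 + 6 \left(- \frac{1}{4}\right)} = \frac{5}{-4 - \frac{3}{2}} = \frac{5}{- \frac{11}{2}} = 5 \left(- \frac{2}{11}\right) = - \frac{10}{11} \approx -0.90909$)
$L{\left(r \right)} = 4 - \frac{5 r}{9}$ ($L{\left(r \right)} = 4 - \frac{6 r - r}{9} = 4 - \frac{5 r}{9}$)
$q{\left(K \right)} = \left(5 + K\right) \left(- \frac{10}{11} + K\right)$ ($q{\left(K \right)} = \left(K - \frac{10}{11}\right) \left(K + 5\right) = \left(- \frac{10}{11} + K\right) \left(5 + K\right) = \left(5 + K\right) \left(- \frac{10}{11} + K\right)$)
$- 32 q{\left(L{\left(I{\left(-5,3 \right)} \right)} \right)} 41 = - 32 \left(- \frac{50}{11} + \left(4 - - \frac{25}{9}\right)^{2} + \frac{45 \left(4 - - \frac{25}{9}\right)}{11}\right) 41 = - 32 \left(- \frac{50}{11} + \left(4 + \frac{25}{9}\right)^{2} + \frac{45 \left(4 + \frac{25}{9}\right)}{11}\right) 41 = - 32 \left(- \frac{50}{11} + \left(\frac{61}{9}\right)^{2} + \frac{45}{11} \cdot \frac{61}{9}\right) 41 = - 32 \left(- \frac{50}{11} + \frac{3721}{81} + \frac{305}{11}\right) 41 = \left(-32\right) \frac{61586}{891} \cdot 41 = \left(- \frac{1970752}{891}\right) 41 = - \frac{80800832}{891}$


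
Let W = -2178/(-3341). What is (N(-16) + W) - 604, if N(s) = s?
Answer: -2069242/3341 ≈ -619.35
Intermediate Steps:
W = 2178/3341 (W = -2178*(-1/3341) = 2178/3341 ≈ 0.65190)
(N(-16) + W) - 604 = (-16 + 2178/3341) - 604 = -51278/3341 - 604 = -2069242/3341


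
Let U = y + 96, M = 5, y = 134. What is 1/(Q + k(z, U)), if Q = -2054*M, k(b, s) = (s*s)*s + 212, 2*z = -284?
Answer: 1/12156942 ≈ 8.2258e-8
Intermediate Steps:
U = 230 (U = 134 + 96 = 230)
z = -142 (z = (½)*(-284) = -142)
k(b, s) = 212 + s³ (k(b, s) = s²*s + 212 = s³ + 212 = 212 + s³)
Q = -10270 (Q = -2054*5 = -10270)
1/(Q + k(z, U)) = 1/(-10270 + (212 + 230³)) = 1/(-10270 + (212 + 12167000)) = 1/(-10270 + 12167212) = 1/12156942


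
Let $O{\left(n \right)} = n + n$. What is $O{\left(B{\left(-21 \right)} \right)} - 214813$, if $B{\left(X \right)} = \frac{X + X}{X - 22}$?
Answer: $- \frac{9236875}{43} \approx -2.1481 \cdot 10^{5}$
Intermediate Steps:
$B{\left(X \right)} = \frac{2 X}{-22 + X}$
$O{\left(n \right)} = 2 n$
$O{\left(B{\left(-21 \right)} \right)} - 214813 = 2 \cdot 2 \left(-21\right) \frac{1}{-22 - 21} - 214813 = 2 \cdot 2 \left(-21\right) \frac{1}{-43} - 214813 = 2 \cdot 2 \left(-21\right) \left(- \frac{1}{43}\right) - 214813 = 2 \cdot \frac{42}{43} - 214813 = \frac{84}{43} - 214813 = - \frac{9236875}{43}$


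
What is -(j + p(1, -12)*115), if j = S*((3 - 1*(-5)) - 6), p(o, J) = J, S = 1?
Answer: 1378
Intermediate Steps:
j = 2 (j = 1*((3 - 1*(-5)) - 6) = 1*((3 + 5) - 6) = 1*(8 - 6) = 1*2 = 2)
-(j + p(1, -12)*115) = -(2 - 12*115) = -(2 - 1380) = -1*(-1378) = 1378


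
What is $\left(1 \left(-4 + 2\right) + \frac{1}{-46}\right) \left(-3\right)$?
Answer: $\frac{279}{46} \approx 6.0652$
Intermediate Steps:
$\left(1 \left(-4 + 2\right) + \frac{1}{-46}\right) \left(-3\right) = \left(1 \left(-2\right) - \frac{1}{46}\right) \left(-3\right) = \left(-2 - \frac{1}{46}\right) \left(-3\right) = \left(- \frac{93}{46}\right) \left(-3\right) = \frac{279}{46}$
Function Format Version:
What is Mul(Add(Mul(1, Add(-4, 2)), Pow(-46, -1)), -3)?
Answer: Rational(279, 46) ≈ 6.0652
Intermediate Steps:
Mul(Add(Mul(1, Add(-4, 2)), Pow(-46, -1)), -3) = Mul(Add(Mul(1, -2), Rational(-1, 46)), -3) = Mul(Add(-2, Rational(-1, 46)), -3) = Mul(Rational(-93, 46), -3) = Rational(279, 46)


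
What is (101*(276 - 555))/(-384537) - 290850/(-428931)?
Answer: 13769937011/18326648883 ≈ 0.75136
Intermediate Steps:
(101*(276 - 555))/(-384537) - 290850/(-428931) = (101*(-279))*(-1/384537) - 290850*(-1/428931) = -28179*(-1/384537) + 96950/142977 = 9393/128179 + 96950/142977 = 13769937011/18326648883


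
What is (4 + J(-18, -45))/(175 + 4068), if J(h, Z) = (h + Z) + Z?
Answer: -104/4243 ≈ -0.024511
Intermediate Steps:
J(h, Z) = h + 2*Z (J(h, Z) = (Z + h) + Z = h + 2*Z)
(4 + J(-18, -45))/(175 + 4068) = (4 + (-18 + 2*(-45)))/(175 + 4068) = (4 + (-18 - 90))/4243 = (4 - 108)*(1/4243) = -104*1/4243 = -104/4243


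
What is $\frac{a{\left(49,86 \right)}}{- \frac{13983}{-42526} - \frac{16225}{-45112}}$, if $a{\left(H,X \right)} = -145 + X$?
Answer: $- \frac{959216456}{11193097} \approx -85.697$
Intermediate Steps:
$\frac{a{\left(49,86 \right)}}{- \frac{13983}{-42526} - \frac{16225}{-45112}} = \frac{-145 + 86}{- \frac{13983}{-42526} - \frac{16225}{-45112}} = - \frac{59}{\left(-13983\right) \left(- \frac{1}{42526}\right) - - \frac{16225}{45112}} = - \frac{59}{\frac{13983}{42526} + \frac{16225}{45112}} = - \frac{59}{\frac{660392723}{959216456}} = \left(-59\right) \frac{959216456}{660392723} = - \frac{959216456}{11193097}$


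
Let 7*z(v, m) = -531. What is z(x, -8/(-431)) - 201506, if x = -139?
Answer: -1411073/7 ≈ -2.0158e+5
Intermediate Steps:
z(v, m) = -531/7 (z(v, m) = (⅐)*(-531) = -531/7)
z(x, -8/(-431)) - 201506 = -531/7 - 201506 = -1411073/7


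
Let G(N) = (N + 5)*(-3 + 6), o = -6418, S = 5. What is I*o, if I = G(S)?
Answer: -192540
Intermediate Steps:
G(N) = 15 + 3*N (G(N) = (5 + N)*3 = 15 + 3*N)
I = 30 (I = 15 + 3*5 = 15 + 15 = 30)
I*o = 30*(-6418) = -192540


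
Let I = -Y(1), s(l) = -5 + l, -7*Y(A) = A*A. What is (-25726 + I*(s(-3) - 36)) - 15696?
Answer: -289998/7 ≈ -41428.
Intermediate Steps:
Y(A) = -A²/7 (Y(A) = -A*A/7 = -A²/7)
I = ⅐ (I = -(-1)*1²/7 = -(-1)/7 = -1*(-⅐) = ⅐ ≈ 0.14286)
(-25726 + I*(s(-3) - 36)) - 15696 = (-25726 + ((-5 - 3) - 36)/7) - 15696 = (-25726 + (-8 - 36)/7) - 15696 = (-25726 + (⅐)*(-44)) - 15696 = (-25726 - 44/7) - 15696 = -180126/7 - 15696 = -289998/7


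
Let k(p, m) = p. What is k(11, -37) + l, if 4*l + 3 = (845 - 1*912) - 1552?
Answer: -789/2 ≈ -394.50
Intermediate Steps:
l = -811/2 (l = -¾ + ((845 - 1*912) - 1552)/4 = -¾ + ((845 - 912) - 1552)/4 = -¾ + (-67 - 1552)/4 = -¾ + (¼)*(-1619) = -¾ - 1619/4 = -811/2 ≈ -405.50)
k(11, -37) + l = 11 - 811/2 = -789/2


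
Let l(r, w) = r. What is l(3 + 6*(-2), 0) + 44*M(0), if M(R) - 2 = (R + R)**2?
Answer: 79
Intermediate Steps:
M(R) = 2 + 4*R**2 (M(R) = 2 + (R + R)**2 = 2 + (2*R)**2 = 2 + 4*R**2)
l(3 + 6*(-2), 0) + 44*M(0) = (3 + 6*(-2)) + 44*(2 + 4*0**2) = (3 - 12) + 44*(2 + 4*0) = -9 + 44*(2 + 0) = -9 + 44*2 = -9 + 88 = 79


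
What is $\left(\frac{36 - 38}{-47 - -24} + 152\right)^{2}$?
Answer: $\frac{12236004}{529} \approx 23130.0$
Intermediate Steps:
$\left(\frac{36 - 38}{-47 - -24} + 152\right)^{2} = \left(- \frac{2}{-47 + 24} + 152\right)^{2} = \left(- \frac{2}{-23} + 152\right)^{2} = \left(\left(-2\right) \left(- \frac{1}{23}\right) + 152\right)^{2} = \left(\frac{2}{23} + 152\right)^{2} = \left(\frac{3498}{23}\right)^{2} = \frac{12236004}{529}$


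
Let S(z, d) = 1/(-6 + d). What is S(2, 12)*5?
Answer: ⅚ ≈ 0.83333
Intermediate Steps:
S(2, 12)*5 = 5/(-6 + 12) = 5/6 = (⅙)*5 = ⅚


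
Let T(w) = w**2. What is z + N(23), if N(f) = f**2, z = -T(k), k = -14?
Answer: 333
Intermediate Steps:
z = -196 (z = -1*(-14)**2 = -1*196 = -196)
z + N(23) = -196 + 23**2 = -196 + 529 = 333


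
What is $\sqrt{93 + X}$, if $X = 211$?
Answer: $4 \sqrt{19} \approx 17.436$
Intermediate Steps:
$\sqrt{93 + X} = \sqrt{93 + 211} = \sqrt{304} = 4 \sqrt{19}$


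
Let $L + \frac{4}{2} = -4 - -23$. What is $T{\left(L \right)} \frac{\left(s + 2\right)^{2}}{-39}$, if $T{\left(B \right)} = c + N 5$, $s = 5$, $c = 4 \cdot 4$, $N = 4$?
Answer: $- \frac{588}{13} \approx -45.231$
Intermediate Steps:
$c = 16$
$L = 17$ ($L = -2 - -19 = -2 + \left(-4 + 23\right) = -2 + 19 = 17$)
$T{\left(B \right)} = 36$ ($T{\left(B \right)} = 16 + 4 \cdot 5 = 16 + 20 = 36$)
$T{\left(L \right)} \frac{\left(s + 2\right)^{2}}{-39} = 36 \frac{\left(5 + 2\right)^{2}}{-39} = 36 \cdot 7^{2} \left(- \frac{1}{39}\right) = 36 \cdot 49 \left(- \frac{1}{39}\right) = 36 \left(- \frac{49}{39}\right) = - \frac{588}{13}$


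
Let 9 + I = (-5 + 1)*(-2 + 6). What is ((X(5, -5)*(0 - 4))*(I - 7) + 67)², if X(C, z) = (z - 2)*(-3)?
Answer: 7590025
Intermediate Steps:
I = -25 (I = -9 + (-5 + 1)*(-2 + 6) = -9 - 4*4 = -9 - 16 = -25)
X(C, z) = 6 - 3*z (X(C, z) = (-2 + z)*(-3) = 6 - 3*z)
((X(5, -5)*(0 - 4))*(I - 7) + 67)² = (((6 - 3*(-5))*(0 - 4))*(-25 - 7) + 67)² = (((6 + 15)*(-4))*(-32) + 67)² = ((21*(-4))*(-32) + 67)² = (-84*(-32) + 67)² = (2688 + 67)² = 2755² = 7590025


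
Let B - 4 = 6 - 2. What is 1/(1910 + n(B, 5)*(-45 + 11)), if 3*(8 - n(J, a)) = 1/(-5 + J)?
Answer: 9/14776 ≈ 0.00060910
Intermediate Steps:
B = 8 (B = 4 + (6 - 2) = 4 + 4 = 8)
n(J, a) = 8 - 1/(3*(-5 + J))
1/(1910 + n(B, 5)*(-45 + 11)) = 1/(1910 + ((-121 + 24*8)/(3*(-5 + 8)))*(-45 + 11)) = 1/(1910 + ((1/3)*(-121 + 192)/3)*(-34)) = 1/(1910 + ((1/3)*(1/3)*71)*(-34)) = 1/(1910 + (71/9)*(-34)) = 1/(1910 - 2414/9) = 1/(14776/9) = 9/14776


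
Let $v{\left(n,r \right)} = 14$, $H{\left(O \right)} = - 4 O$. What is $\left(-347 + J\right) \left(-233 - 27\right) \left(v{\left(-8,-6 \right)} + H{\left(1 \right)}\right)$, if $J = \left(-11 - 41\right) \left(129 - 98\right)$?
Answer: $5093400$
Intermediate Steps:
$J = -1612$ ($J = \left(-52\right) 31 = -1612$)
$\left(-347 + J\right) \left(-233 - 27\right) \left(v{\left(-8,-6 \right)} + H{\left(1 \right)}\right) = \left(-347 - 1612\right) \left(-233 - 27\right) \left(14 - 4\right) = - 1959 \left(- 260 \left(14 - 4\right)\right) = - 1959 \left(\left(-260\right) 10\right) = \left(-1959\right) \left(-2600\right) = 5093400$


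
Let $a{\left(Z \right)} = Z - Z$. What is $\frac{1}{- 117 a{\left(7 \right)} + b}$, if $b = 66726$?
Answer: $\frac{1}{66726} \approx 1.4987 \cdot 10^{-5}$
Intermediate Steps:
$a{\left(Z \right)} = 0$
$\frac{1}{- 117 a{\left(7 \right)} + b} = \frac{1}{\left(-117\right) 0 + 66726} = \frac{1}{0 + 66726} = \frac{1}{66726}$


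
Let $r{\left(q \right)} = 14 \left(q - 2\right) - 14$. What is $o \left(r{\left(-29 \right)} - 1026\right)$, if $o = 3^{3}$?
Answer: $-39798$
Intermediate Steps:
$r{\left(q \right)} = -42 + 14 q$ ($r{\left(q \right)} = 14 \left(-2 + q\right) - 14 = \left(-28 + 14 q\right) - 14 = -42 + 14 q$)
$o = 27$
$o \left(r{\left(-29 \right)} - 1026\right) = 27 \left(\left(-42 + 14 \left(-29\right)\right) - 1026\right) = 27 \left(\left(-42 - 406\right) - 1026\right) = 27 \left(-448 - 1026\right) = 27 \left(-1474\right) = -39798$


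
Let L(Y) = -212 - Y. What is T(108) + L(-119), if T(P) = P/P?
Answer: -92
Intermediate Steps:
T(P) = 1
T(108) + L(-119) = 1 + (-212 - 1*(-119)) = 1 + (-212 + 119) = 1 - 93 = -92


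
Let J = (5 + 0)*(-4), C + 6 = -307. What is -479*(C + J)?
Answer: 159507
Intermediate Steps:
C = -313 (C = -6 - 307 = -313)
J = -20 (J = 5*(-4) = -20)
-479*(C + J) = -479*(-313 - 20) = -479*(-333) = 159507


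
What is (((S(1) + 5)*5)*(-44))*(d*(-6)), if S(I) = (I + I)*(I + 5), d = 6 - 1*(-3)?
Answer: 201960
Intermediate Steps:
d = 9 (d = 6 + 3 = 9)
S(I) = 2*I*(5 + I) (S(I) = (2*I)*(5 + I) = 2*I*(5 + I))
(((S(1) + 5)*5)*(-44))*(d*(-6)) = (((2*1*(5 + 1) + 5)*5)*(-44))*(9*(-6)) = (((2*1*6 + 5)*5)*(-44))*(-54) = (((12 + 5)*5)*(-44))*(-54) = ((17*5)*(-44))*(-54) = (85*(-44))*(-54) = -3740*(-54) = 201960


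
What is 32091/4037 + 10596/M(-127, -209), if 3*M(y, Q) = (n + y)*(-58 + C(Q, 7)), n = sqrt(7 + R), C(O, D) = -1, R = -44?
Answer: 23452939533/1925233189 + 15894*I*sqrt(37)/476897 ≈ 12.182 + 0.20273*I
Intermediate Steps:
n = I*sqrt(37) (n = sqrt(7 - 44) = sqrt(-37) = I*sqrt(37) ≈ 6.0828*I)
M(y, Q) = -59*y/3 - 59*I*sqrt(37)/3 (M(y, Q) = ((I*sqrt(37) + y)*(-58 - 1))/3 = ((y + I*sqrt(37))*(-59))/3 = (-59*y - 59*I*sqrt(37))/3 = -59*y/3 - 59*I*sqrt(37)/3)
32091/4037 + 10596/M(-127, -209) = 32091/4037 + 10596/(-59/3*(-127) - 59*I*sqrt(37)/3) = 32091*(1/4037) + 10596/(7493/3 - 59*I*sqrt(37)/3) = 32091/4037 + 10596/(7493/3 - 59*I*sqrt(37)/3)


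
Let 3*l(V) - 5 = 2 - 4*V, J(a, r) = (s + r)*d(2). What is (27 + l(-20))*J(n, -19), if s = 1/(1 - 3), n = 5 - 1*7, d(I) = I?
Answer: -2184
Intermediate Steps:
n = -2 (n = 5 - 7 = -2)
s = -1/2 (s = 1/(-2) = -1/2 ≈ -0.50000)
J(a, r) = -1 + 2*r (J(a, r) = (-1/2 + r)*2 = -1 + 2*r)
l(V) = 7/3 - 4*V/3 (l(V) = 5/3 + (2 - 4*V)/3 = 5/3 + (2/3 - 4*V/3) = 7/3 - 4*V/3)
(27 + l(-20))*J(n, -19) = (27 + (7/3 - 4/3*(-20)))*(-1 + 2*(-19)) = (27 + (7/3 + 80/3))*(-1 - 38) = (27 + 29)*(-39) = 56*(-39) = -2184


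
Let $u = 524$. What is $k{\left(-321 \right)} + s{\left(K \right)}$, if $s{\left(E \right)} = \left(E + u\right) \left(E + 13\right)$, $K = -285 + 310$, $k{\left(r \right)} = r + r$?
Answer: $20220$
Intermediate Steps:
$k{\left(r \right)} = 2 r$
$K = 25$
$s{\left(E \right)} = \left(13 + E\right) \left(524 + E\right)$ ($s{\left(E \right)} = \left(E + 524\right) \left(E + 13\right) = \left(524 + E\right) \left(13 + E\right) = \left(13 + E\right) \left(524 + E\right)$)
$k{\left(-321 \right)} + s{\left(K \right)} = 2 \left(-321\right) + \left(6812 + 25^{2} + 537 \cdot 25\right) = -642 + \left(6812 + 625 + 13425\right) = -642 + 20862 = 20220$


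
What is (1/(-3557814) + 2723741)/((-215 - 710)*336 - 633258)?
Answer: -9690563862173/3358782769212 ≈ -2.8851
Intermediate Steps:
(1/(-3557814) + 2723741)/((-215 - 710)*336 - 633258) = (-1/3557814 + 2723741)/(-925*336 - 633258) = 9690563862173/(3557814*(-310800 - 633258)) = (9690563862173/3557814)/(-944058) = (9690563862173/3557814)*(-1/944058) = -9690563862173/3358782769212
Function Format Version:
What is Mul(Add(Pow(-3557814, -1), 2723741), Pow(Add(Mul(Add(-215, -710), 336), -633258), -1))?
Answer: Rational(-9690563862173, 3358782769212) ≈ -2.8851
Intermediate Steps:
Mul(Add(Pow(-3557814, -1), 2723741), Pow(Add(Mul(Add(-215, -710), 336), -633258), -1)) = Mul(Add(Rational(-1, 3557814), 2723741), Pow(Add(Mul(-925, 336), -633258), -1)) = Mul(Rational(9690563862173, 3557814), Pow(Add(-310800, -633258), -1)) = Mul(Rational(9690563862173, 3557814), Pow(-944058, -1)) = Mul(Rational(9690563862173, 3557814), Rational(-1, 944058)) = Rational(-9690563862173, 3358782769212)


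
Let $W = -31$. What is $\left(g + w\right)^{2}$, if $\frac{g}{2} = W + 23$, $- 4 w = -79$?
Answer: $\frac{225}{16} \approx 14.063$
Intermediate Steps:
$w = \frac{79}{4}$ ($w = \left(- \frac{1}{4}\right) \left(-79\right) = \frac{79}{4} \approx 19.75$)
$g = -16$ ($g = 2 \left(-31 + 23\right) = 2 \left(-8\right) = -16$)
$\left(g + w\right)^{2} = \left(-16 + \frac{79}{4}\right)^{2} = \left(\frac{15}{4}\right)^{2} = \frac{225}{16}$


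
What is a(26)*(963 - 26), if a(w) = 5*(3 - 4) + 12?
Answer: 6559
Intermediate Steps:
a(w) = 7 (a(w) = 5*(-1) + 12 = -5 + 12 = 7)
a(26)*(963 - 26) = 7*(963 - 26) = 7*937 = 6559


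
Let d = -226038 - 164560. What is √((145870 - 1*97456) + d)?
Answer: 2*I*√85546 ≈ 584.96*I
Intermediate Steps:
d = -390598
√((145870 - 1*97456) + d) = √((145870 - 1*97456) - 390598) = √((145870 - 97456) - 390598) = √(48414 - 390598) = √(-342184) = 2*I*√85546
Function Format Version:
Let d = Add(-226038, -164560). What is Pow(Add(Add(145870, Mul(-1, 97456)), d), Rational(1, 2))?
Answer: Mul(2, I, Pow(85546, Rational(1, 2))) ≈ Mul(584.96, I)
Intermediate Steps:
d = -390598
Pow(Add(Add(145870, Mul(-1, 97456)), d), Rational(1, 2)) = Pow(Add(Add(145870, Mul(-1, 97456)), -390598), Rational(1, 2)) = Pow(Add(Add(145870, -97456), -390598), Rational(1, 2)) = Pow(Add(48414, -390598), Rational(1, 2)) = Pow(-342184, Rational(1, 2)) = Mul(2, I, Pow(85546, Rational(1, 2)))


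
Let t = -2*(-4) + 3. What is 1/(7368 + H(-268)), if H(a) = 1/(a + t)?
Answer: 257/1893575 ≈ 0.00013572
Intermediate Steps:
t = 11 (t = 8 + 3 = 11)
H(a) = 1/(11 + a) (H(a) = 1/(a + 11) = 1/(11 + a))
1/(7368 + H(-268)) = 1/(7368 + 1/(11 - 268)) = 1/(7368 + 1/(-257)) = 1/(7368 - 1/257) = 1/(1893575/257) = 257/1893575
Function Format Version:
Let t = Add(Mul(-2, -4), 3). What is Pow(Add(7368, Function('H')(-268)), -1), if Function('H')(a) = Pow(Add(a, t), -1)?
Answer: Rational(257, 1893575) ≈ 0.00013572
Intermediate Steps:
t = 11 (t = Add(8, 3) = 11)
Function('H')(a) = Pow(Add(11, a), -1) (Function('H')(a) = Pow(Add(a, 11), -1) = Pow(Add(11, a), -1))
Pow(Add(7368, Function('H')(-268)), -1) = Pow(Add(7368, Pow(Add(11, -268), -1)), -1) = Pow(Add(7368, Pow(-257, -1)), -1) = Pow(Add(7368, Rational(-1, 257)), -1) = Pow(Rational(1893575, 257), -1) = Rational(257, 1893575)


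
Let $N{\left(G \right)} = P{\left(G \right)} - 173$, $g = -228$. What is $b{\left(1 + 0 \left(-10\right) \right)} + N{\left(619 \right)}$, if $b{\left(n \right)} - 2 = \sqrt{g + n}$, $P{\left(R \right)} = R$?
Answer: $448 + i \sqrt{227} \approx 448.0 + 15.067 i$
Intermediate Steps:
$b{\left(n \right)} = 2 + \sqrt{-228 + n}$
$N{\left(G \right)} = -173 + G$ ($N{\left(G \right)} = G - 173 = -173 + G$)
$b{\left(1 + 0 \left(-10\right) \right)} + N{\left(619 \right)} = \left(2 + \sqrt{-228 + \left(1 + 0 \left(-10\right)\right)}\right) + \left(-173 + 619\right) = \left(2 + \sqrt{-228 + \left(1 + 0\right)}\right) + 446 = \left(2 + \sqrt{-228 + 1}\right) + 446 = \left(2 + \sqrt{-227}\right) + 446 = \left(2 + i \sqrt{227}\right) + 446 = 448 + i \sqrt{227}$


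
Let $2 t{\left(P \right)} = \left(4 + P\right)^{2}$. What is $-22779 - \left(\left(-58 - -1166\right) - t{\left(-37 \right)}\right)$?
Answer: $- \frac{46685}{2} \approx -23343.0$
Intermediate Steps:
$t{\left(P \right)} = \frac{\left(4 + P\right)^{2}}{2}$
$-22779 - \left(\left(-58 - -1166\right) - t{\left(-37 \right)}\right) = -22779 - \left(\left(-58 - -1166\right) - \frac{\left(4 - 37\right)^{2}}{2}\right) = -22779 - \left(\left(-58 + 1166\right) - \frac{\left(-33\right)^{2}}{2}\right) = -22779 - \left(1108 - \frac{1}{2} \cdot 1089\right) = -22779 - \left(1108 - \frac{1089}{2}\right) = -22779 - \frac{1127}{2} = - \frac{46685}{2}$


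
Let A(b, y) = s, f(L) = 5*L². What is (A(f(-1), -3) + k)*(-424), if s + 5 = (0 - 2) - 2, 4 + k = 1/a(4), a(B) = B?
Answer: 5406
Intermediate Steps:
k = -15/4 (k = -4 + 1/4 = -4 + ¼ = -15/4 ≈ -3.7500)
s = -9 (s = -5 + ((0 - 2) - 2) = -5 + (-2 - 2) = -5 - 4 = -9)
A(b, y) = -9
(A(f(-1), -3) + k)*(-424) = (-9 - 15/4)*(-424) = -51/4*(-424) = 5406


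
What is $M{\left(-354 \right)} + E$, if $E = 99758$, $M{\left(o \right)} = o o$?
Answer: $225074$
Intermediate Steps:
$M{\left(o \right)} = o^{2}$
$M{\left(-354 \right)} + E = \left(-354\right)^{2} + 99758 = 125316 + 99758 = 225074$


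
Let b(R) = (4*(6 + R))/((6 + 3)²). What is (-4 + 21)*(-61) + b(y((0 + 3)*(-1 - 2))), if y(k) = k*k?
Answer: -27883/27 ≈ -1032.7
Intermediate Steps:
y(k) = k²
b(R) = 8/27 + 4*R/81 (b(R) = (24 + 4*R)/(9²) = (24 + 4*R)/81 = (24 + 4*R)*(1/81) = 8/27 + 4*R/81)
(-4 + 21)*(-61) + b(y((0 + 3)*(-1 - 2))) = (-4 + 21)*(-61) + (8/27 + 4*((0 + 3)*(-1 - 2))²/81) = 17*(-61) + (8/27 + 4*(3*(-3))²/81) = -1037 + (8/27 + (4/81)*(-9)²) = -1037 + (8/27 + (4/81)*81) = -1037 + (8/27 + 4) = -1037 + 116/27 = -27883/27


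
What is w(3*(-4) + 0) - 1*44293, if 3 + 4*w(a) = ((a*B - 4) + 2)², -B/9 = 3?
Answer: -73491/4 ≈ -18373.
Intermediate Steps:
B = -27 (B = -9*3 = -27)
w(a) = -¾ + (-2 - 27*a)²/4 (w(a) = -¾ + ((a*(-27) - 4) + 2)²/4 = -¾ + ((-27*a - 4) + 2)²/4 = -¾ + ((-4 - 27*a) + 2)²/4 = -¾ + (-2 - 27*a)²/4)
w(3*(-4) + 0) - 1*44293 = (-¾ + (2 + 27*(3*(-4) + 0))²/4) - 1*44293 = (-¾ + (2 + 27*(-12 + 0))²/4) - 44293 = (-¾ + (2 + 27*(-12))²/4) - 44293 = (-¾ + (2 - 324)²/4) - 44293 = (-¾ + (¼)*(-322)²) - 44293 = (-¾ + (¼)*103684) - 44293 = (-¾ + 25921) - 44293 = 103681/4 - 44293 = -73491/4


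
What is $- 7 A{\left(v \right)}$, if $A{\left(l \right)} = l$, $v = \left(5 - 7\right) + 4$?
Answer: $-14$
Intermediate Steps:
$v = 2$ ($v = -2 + 4 = 2$)
$- 7 A{\left(v \right)} = \left(-7\right) 2 = -14$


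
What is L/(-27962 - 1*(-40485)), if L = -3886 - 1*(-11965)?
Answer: 8079/12523 ≈ 0.64513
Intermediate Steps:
L = 8079 (L = -3886 + 11965 = 8079)
L/(-27962 - 1*(-40485)) = 8079/(-27962 - 1*(-40485)) = 8079/(-27962 + 40485) = 8079/12523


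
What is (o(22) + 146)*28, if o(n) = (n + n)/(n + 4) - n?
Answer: 45752/13 ≈ 3519.4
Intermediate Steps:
o(n) = -n + 2*n/(4 + n) (o(n) = (2*n)/(4 + n) - n = 2*n/(4 + n) - n = -n + 2*n/(4 + n))
(o(22) + 146)*28 = (-1*22*(2 + 22)/(4 + 22) + 146)*28 = (-1*22*24/26 + 146)*28 = (-1*22*1/26*24 + 146)*28 = (-264/13 + 146)*28 = (1634/13)*28 = 45752/13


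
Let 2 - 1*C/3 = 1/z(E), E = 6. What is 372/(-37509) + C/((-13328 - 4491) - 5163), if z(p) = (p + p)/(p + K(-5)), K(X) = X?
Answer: -11686641/1149375784 ≈ -0.010168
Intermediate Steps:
z(p) = 2*p/(-5 + p) (z(p) = (p + p)/(p - 5) = (2*p)/(-5 + p) = 2*p/(-5 + p))
C = 23/4 (C = 6 - 3/(2*6/(-5 + 6)) = 6 - 3/(2*6/1) = 6 - 3/(2*6*1) = 6 - 3/12 = 6 - 3*1/12 = 6 - ¼ = 23/4 ≈ 5.7500)
372/(-37509) + C/((-13328 - 4491) - 5163) = 372/(-37509) + 23/(4*((-13328 - 4491) - 5163)) = 372*(-1/37509) + 23/(4*(-17819 - 5163)) = -124/12503 + (23/4)/(-22982) = -124/12503 + (23/4)*(-1/22982) = -124/12503 - 23/91928 = -11686641/1149375784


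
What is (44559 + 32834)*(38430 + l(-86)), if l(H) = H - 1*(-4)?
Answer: 2967866764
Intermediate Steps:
l(H) = 4 + H (l(H) = H + 4 = 4 + H)
(44559 + 32834)*(38430 + l(-86)) = (44559 + 32834)*(38430 + (4 - 86)) = 77393*(38430 - 82) = 77393*38348 = 2967866764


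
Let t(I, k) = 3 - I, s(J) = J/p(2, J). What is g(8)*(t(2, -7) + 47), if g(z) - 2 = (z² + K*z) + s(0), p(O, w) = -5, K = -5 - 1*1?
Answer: 864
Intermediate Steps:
K = -6 (K = -5 - 1 = -6)
s(J) = -J/5 (s(J) = J/(-5) = J*(-⅕) = -J/5)
g(z) = 2 + z² - 6*z (g(z) = 2 + ((z² - 6*z) - ⅕*0) = 2 + ((z² - 6*z) + 0) = 2 + (z² - 6*z) = 2 + z² - 6*z)
g(8)*(t(2, -7) + 47) = (2 + 8² - 6*8)*((3 - 1*2) + 47) = (2 + 64 - 48)*((3 - 2) + 47) = 18*(1 + 47) = 18*48 = 864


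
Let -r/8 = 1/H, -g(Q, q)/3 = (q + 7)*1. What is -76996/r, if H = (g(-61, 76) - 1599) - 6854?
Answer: -83752399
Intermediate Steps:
g(Q, q) = -21 - 3*q (g(Q, q) = -3*(q + 7) = -3*(7 + q) = -21 - 3*q)
H = -8702 (H = ((-21 - 3*76) - 1599) - 6854 = ((-21 - 228) - 1599) - 6854 = (-249 - 1599) - 6854 = -1848 - 6854 = -8702)
r = 4/4351 (r = -8/(-8702) = -8*(-1/8702) = 4/4351 ≈ 0.00091933)
-76996/r = -76996/4/4351 = -76996*4351/4 = -83752399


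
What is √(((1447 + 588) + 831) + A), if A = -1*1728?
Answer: √1138 ≈ 33.734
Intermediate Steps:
A = -1728
√(((1447 + 588) + 831) + A) = √(((1447 + 588) + 831) - 1728) = √((2035 + 831) - 1728) = √(2866 - 1728) = √1138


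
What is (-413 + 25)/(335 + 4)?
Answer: -388/339 ≈ -1.1445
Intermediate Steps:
(-413 + 25)/(335 + 4) = -388/339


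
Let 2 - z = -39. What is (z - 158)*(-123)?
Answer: 14391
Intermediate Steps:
z = 41 (z = 2 - 1*(-39) = 2 + 39 = 41)
(z - 158)*(-123) = (41 - 158)*(-123) = -117*(-123) = 14391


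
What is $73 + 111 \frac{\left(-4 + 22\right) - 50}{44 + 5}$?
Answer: $\frac{25}{49} \approx 0.5102$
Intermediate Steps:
$73 + 111 \frac{\left(-4 + 22\right) - 50}{44 + 5} = 73 + 111 \frac{18 - 50}{49} = 73 + 111 \left(\left(-32\right) \frac{1}{49}\right) = 73 + 111 \left(- \frac{32}{49}\right) = 73 - \frac{3552}{49} = \frac{25}{49}$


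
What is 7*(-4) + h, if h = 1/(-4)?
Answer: -113/4 ≈ -28.250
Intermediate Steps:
h = -1/4 ≈ -0.25000
7*(-4) + h = 7*(-4) - 1/4 = -28 - 1/4 = -113/4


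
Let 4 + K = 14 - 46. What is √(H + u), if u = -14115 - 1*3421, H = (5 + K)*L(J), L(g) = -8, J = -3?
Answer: 2*I*√4322 ≈ 131.48*I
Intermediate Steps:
K = -36 (K = -4 + (14 - 46) = -4 - 32 = -36)
H = 248 (H = (5 - 36)*(-8) = -31*(-8) = 248)
u = -17536 (u = -14115 - 3421 = -17536)
√(H + u) = √(248 - 17536) = √(-17288) = 2*I*√4322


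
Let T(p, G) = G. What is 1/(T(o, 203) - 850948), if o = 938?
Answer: -1/850745 ≈ -1.1754e-6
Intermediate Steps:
1/(T(o, 203) - 850948) = 1/(203 - 850948) = 1/(-850745) = -1/850745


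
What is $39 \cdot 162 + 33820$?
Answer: $40138$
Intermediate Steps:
$39 \cdot 162 + 33820 = 6318 + 33820 = 40138$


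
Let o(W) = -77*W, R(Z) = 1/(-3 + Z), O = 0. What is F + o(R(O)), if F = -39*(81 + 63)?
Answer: -16771/3 ≈ -5590.3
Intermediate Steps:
F = -5616 (F = -39*144 = -5616)
F + o(R(O)) = -5616 - 77/(-3 + 0) = -5616 - 77/(-3) = -5616 - 77*(-⅓) = -5616 + 77/3 = -16771/3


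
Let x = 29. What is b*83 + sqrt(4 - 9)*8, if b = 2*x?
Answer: 4814 + 8*I*sqrt(5) ≈ 4814.0 + 17.889*I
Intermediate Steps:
b = 58 (b = 2*29 = 58)
b*83 + sqrt(4 - 9)*8 = 58*83 + sqrt(4 - 9)*8 = 4814 + sqrt(-5)*8 = 4814 + (I*sqrt(5))*8 = 4814 + 8*I*sqrt(5)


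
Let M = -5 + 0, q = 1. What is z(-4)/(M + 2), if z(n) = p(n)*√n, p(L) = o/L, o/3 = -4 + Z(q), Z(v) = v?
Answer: -3*I/2 ≈ -1.5*I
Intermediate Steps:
M = -5
o = -9 (o = 3*(-4 + 1) = 3*(-3) = -9)
p(L) = -9/L
z(n) = -9/√n (z(n) = (-9/n)*√n = -9/√n)
z(-4)/(M + 2) = (-(-9)*I/2)/(-5 + 2) = (-(-9)*I/2)/(-3) = -3*I/2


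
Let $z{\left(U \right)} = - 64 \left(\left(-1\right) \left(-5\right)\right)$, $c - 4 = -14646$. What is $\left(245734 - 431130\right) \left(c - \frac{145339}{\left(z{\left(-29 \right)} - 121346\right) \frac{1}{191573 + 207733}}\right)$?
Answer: $- \frac{5214568511115076}{60833} \approx -8.5719 \cdot 10^{10}$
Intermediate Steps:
$c = -14642$ ($c = 4 - 14646 = -14642$)
$z{\left(U \right)} = -320$ ($z{\left(U \right)} = \left(-64\right) 5 = -320$)
$\left(245734 - 431130\right) \left(c - \frac{145339}{\left(z{\left(-29 \right)} - 121346\right) \frac{1}{191573 + 207733}}\right) = \left(245734 - 431130\right) \left(-14642 - \frac{145339}{\left(-320 - 121346\right) \frac{1}{191573 + 207733}}\right) = - 185396 \left(-14642 - \frac{145339}{\left(-121666\right) \frac{1}{399306}}\right) = - 185396 \left(-14642 - \frac{145339}{- \frac{60833}{199653}}\right) = - 185396 \left(-14642 - - \frac{29017367367}{60833}\right) = - 185396 \left(-14642 + \frac{29017367367}{60833}\right) = \left(-185396\right) \frac{28126650581}{60833} = - \frac{5214568511115076}{60833}$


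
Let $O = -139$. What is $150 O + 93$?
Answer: $-20757$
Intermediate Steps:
$150 O + 93 = 150 \left(-139\right) + 93 = -20850 + 93 = -20757$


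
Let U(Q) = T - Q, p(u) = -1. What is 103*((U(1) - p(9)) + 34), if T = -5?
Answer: 2987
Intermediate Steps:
U(Q) = -5 - Q
103*((U(1) - p(9)) + 34) = 103*(((-5 - 1*1) - 1*(-1)) + 34) = 103*(((-5 - 1) + 1) + 34) = 103*((-6 + 1) + 34) = 103*(-5 + 34) = 103*29 = 2987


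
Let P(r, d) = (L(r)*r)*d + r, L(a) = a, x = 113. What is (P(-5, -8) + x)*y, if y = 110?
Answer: -10120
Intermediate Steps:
P(r, d) = r + d*r² (P(r, d) = (r*r)*d + r = r²*d + r = d*r² + r = r + d*r²)
(P(-5, -8) + x)*y = (-5*(1 - 8*(-5)) + 113)*110 = (-5*(1 + 40) + 113)*110 = (-5*41 + 113)*110 = (-205 + 113)*110 = -92*110 = -10120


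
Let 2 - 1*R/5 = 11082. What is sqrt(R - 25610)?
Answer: I*sqrt(81010) ≈ 284.62*I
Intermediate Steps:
R = -55400 (R = 10 - 5*11082 = 10 - 55410 = -55400)
sqrt(R - 25610) = sqrt(-55400 - 25610) = sqrt(-81010) = I*sqrt(81010)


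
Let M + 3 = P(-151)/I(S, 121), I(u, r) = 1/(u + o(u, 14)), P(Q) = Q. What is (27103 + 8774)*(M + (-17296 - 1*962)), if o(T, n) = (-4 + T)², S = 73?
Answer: -26842992015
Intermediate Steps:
I(u, r) = 1/(u + (-4 + u)²)
M = -729937 (M = -3 - (11023 + 151*(-4 + 73)²) = -3 - 151/(1/(73 + 69²)) = -3 - 151/(1/(73 + 4761)) = -3 - 151/(1/4834) = -3 - 151/1/4834 = -3 - 151*4834 = -3 - 729934 = -729937)
(27103 + 8774)*(M + (-17296 - 1*962)) = (27103 + 8774)*(-729937 + (-17296 - 1*962)) = 35877*(-729937 + (-17296 - 962)) = 35877*(-729937 - 18258) = 35877*(-748195) = -26842992015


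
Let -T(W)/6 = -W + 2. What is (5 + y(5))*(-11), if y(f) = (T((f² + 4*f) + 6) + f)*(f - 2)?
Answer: -9922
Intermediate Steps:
T(W) = -12 + 6*W (T(W) = -6*(-W + 2) = -6*(2 - W) = -12 + 6*W)
y(f) = (-2 + f)*(24 + 6*f² + 25*f) (y(f) = ((-12 + 6*((f² + 4*f) + 6)) + f)*(f - 2) = ((-12 + 6*(6 + f² + 4*f)) + f)*(-2 + f) = ((-12 + (36 + 6*f² + 24*f)) + f)*(-2 + f) = ((24 + 6*f² + 24*f) + f)*(-2 + f) = (24 + 6*f² + 25*f)*(-2 + f) = (-2 + f)*(24 + 6*f² + 25*f))
(5 + y(5))*(-11) = (5 + (-48 - 26*5 + 6*5³ + 13*5²))*(-11) = (5 + (-48 - 130 + 6*125 + 13*25))*(-11) = (5 + (-48 - 130 + 750 + 325))*(-11) = (5 + 897)*(-11) = 902*(-11) = -9922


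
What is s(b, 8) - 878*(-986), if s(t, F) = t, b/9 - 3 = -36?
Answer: 865411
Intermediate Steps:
b = -297 (b = 27 + 9*(-36) = 27 - 324 = -297)
s(b, 8) - 878*(-986) = -297 - 878*(-986) = -297 + 865708 = 865411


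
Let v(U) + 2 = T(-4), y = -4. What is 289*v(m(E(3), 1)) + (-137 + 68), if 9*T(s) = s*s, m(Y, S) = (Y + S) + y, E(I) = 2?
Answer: -1199/9 ≈ -133.22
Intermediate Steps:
m(Y, S) = -4 + S + Y (m(Y, S) = (Y + S) - 4 = (S + Y) - 4 = -4 + S + Y)
T(s) = s²/9 (T(s) = (s*s)/9 = s²/9)
v(U) = -2/9 (v(U) = -2 + (⅑)*(-4)² = -2 + (⅑)*16 = -2 + 16/9 = -2/9)
289*v(m(E(3), 1)) + (-137 + 68) = 289*(-2/9) + (-137 + 68) = -578/9 - 69 = -1199/9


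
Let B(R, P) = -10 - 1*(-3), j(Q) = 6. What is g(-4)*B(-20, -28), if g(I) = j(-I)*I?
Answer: 168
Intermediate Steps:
B(R, P) = -7 (B(R, P) = -10 + 3 = -7)
g(I) = 6*I
g(-4)*B(-20, -28) = (6*(-4))*(-7) = -24*(-7) = 168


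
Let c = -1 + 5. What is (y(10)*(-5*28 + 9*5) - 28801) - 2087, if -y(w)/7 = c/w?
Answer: -30622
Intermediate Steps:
c = 4
y(w) = -28/w
(y(10)*(-5*28 + 9*5) - 28801) - 2087 = ((-28/10)*(-5*28 + 9*5) - 28801) - 2087 = ((-28*1/10)*(-140 + 45) - 28801) - 2087 = (-14/5*(-95) - 28801) - 2087 = (266 - 28801) - 2087 = -28535 - 2087 = -30622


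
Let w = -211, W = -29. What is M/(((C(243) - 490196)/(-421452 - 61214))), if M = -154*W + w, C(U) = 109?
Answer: 2053743830/490087 ≈ 4190.6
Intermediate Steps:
M = 4255 (M = -154*(-29) - 211 = 4466 - 211 = 4255)
M/(((C(243) - 490196)/(-421452 - 61214))) = 4255/(((109 - 490196)/(-421452 - 61214))) = 4255/((-490087/(-482666))) = 4255/((-490087*(-1/482666))) = 4255/(490087/482666) = 4255*(482666/490087) = 2053743830/490087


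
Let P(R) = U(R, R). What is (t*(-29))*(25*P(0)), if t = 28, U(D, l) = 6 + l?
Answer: -121800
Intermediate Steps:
P(R) = 6 + R
(t*(-29))*(25*P(0)) = (28*(-29))*(25*(6 + 0)) = -20300*6 = -812*150 = -121800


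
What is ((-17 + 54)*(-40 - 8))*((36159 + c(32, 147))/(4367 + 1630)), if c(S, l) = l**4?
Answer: -276455143680/1999 ≈ -1.3830e+8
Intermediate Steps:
((-17 + 54)*(-40 - 8))*((36159 + c(32, 147))/(4367 + 1630)) = ((-17 + 54)*(-40 - 8))*((36159 + 147**4)/(4367 + 1630)) = (37*(-48))*((36159 + 466948881)/5997) = -829365431040/5997 = -1776*155661680/1999 = -276455143680/1999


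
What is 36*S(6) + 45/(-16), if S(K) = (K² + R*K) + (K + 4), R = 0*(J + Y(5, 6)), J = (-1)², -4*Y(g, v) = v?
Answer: 26451/16 ≈ 1653.2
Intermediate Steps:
Y(g, v) = -v/4
J = 1
R = 0 (R = 0*(1 - ¼*6) = 0*(1 - 3/2) = 0*(-½) = 0)
S(K) = 4 + K + K² (S(K) = (K² + 0*K) + (K + 4) = (K² + 0) + (4 + K) = K² + (4 + K) = 4 + K + K²)
36*S(6) + 45/(-16) = 36*(4 + 6 + 6²) + 45/(-16) = 36*(4 + 6 + 36) + 45*(-1/16) = 36*46 - 45/16 = 1656 - 45/16 = 26451/16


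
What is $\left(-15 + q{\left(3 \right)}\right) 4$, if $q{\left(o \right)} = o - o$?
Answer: $-60$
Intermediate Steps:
$q{\left(o \right)} = 0$
$\left(-15 + q{\left(3 \right)}\right) 4 = \left(-15 + 0\right) 4 = \left(-15\right) 4 = -60$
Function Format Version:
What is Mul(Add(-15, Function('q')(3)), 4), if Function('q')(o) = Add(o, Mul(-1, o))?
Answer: -60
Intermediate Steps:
Function('q')(o) = 0
Mul(Add(-15, Function('q')(3)), 4) = Mul(Add(-15, 0), 4) = Mul(-15, 4) = -60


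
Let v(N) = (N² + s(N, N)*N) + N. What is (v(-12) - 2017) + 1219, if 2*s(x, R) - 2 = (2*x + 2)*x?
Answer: -2262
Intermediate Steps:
s(x, R) = 1 + x*(2 + 2*x)/2 (s(x, R) = 1 + ((2*x + 2)*x)/2 = 1 + ((2 + 2*x)*x)/2 = 1 + (x*(2 + 2*x))/2 = 1 + x*(2 + 2*x)/2)
v(N) = N + N² + N*(1 + N + N²) (v(N) = (N² + (1 + N + N²)*N) + N = (N² + N*(1 + N + N²)) + N = N + N² + N*(1 + N + N²))
(v(-12) - 2017) + 1219 = (-12*(2 + (-12)² + 2*(-12)) - 2017) + 1219 = (-12*(2 + 144 - 24) - 2017) + 1219 = (-12*122 - 2017) + 1219 = (-1464 - 2017) + 1219 = -3481 + 1219 = -2262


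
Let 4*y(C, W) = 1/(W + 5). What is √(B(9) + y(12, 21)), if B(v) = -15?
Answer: I*√40534/52 ≈ 3.8717*I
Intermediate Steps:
y(C, W) = 1/(4*(5 + W)) (y(C, W) = 1/(4*(W + 5)) = 1/(4*(5 + W)))
√(B(9) + y(12, 21)) = √(-15 + 1/(4*(5 + 21))) = √(-15 + (¼)/26) = √(-15 + (¼)*(1/26)) = √(-15 + 1/104) = √(-1559/104) = I*√40534/52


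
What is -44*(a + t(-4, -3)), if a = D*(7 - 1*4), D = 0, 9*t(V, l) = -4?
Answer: 176/9 ≈ 19.556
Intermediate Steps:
t(V, l) = -4/9 (t(V, l) = (1/9)*(-4) = -4/9)
a = 0 (a = 0*(7 - 1*4) = 0*(7 - 4) = 0*3 = 0)
-44*(a + t(-4, -3)) = -44*(0 - 4/9) = -44*(-4/9) = 176/9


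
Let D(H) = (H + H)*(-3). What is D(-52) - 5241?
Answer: -4929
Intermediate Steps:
D(H) = -6*H (D(H) = (2*H)*(-3) = -6*H)
D(-52) - 5241 = -6*(-52) - 5241 = 312 - 5241 = -4929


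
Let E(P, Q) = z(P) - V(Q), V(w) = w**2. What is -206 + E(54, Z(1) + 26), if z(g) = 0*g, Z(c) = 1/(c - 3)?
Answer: -3425/4 ≈ -856.25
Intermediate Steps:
Z(c) = 1/(-3 + c)
z(g) = 0
E(P, Q) = -Q**2 (E(P, Q) = 0 - Q**2 = -Q**2)
-206 + E(54, Z(1) + 26) = -206 - (1/(-3 + 1) + 26)**2 = -206 - (1/(-2) + 26)**2 = -206 - (-1/2 + 26)**2 = -206 - (51/2)**2 = -206 - 1*2601/4 = -206 - 2601/4 = -3425/4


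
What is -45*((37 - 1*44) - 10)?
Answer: 765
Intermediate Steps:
-45*((37 - 1*44) - 10) = -45*((37 - 44) - 10) = -45*(-7 - 10) = -45*(-17) = 765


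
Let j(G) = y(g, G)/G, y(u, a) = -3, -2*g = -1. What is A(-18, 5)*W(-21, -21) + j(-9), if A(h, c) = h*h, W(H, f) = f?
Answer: -20411/3 ≈ -6803.7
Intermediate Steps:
A(h, c) = h²
g = ½ (g = -½*(-1) = ½ ≈ 0.50000)
j(G) = -3/G
A(-18, 5)*W(-21, -21) + j(-9) = (-18)²*(-21) - 3/(-9) = 324*(-21) - 3*(-⅑) = -6804 + ⅓ = -20411/3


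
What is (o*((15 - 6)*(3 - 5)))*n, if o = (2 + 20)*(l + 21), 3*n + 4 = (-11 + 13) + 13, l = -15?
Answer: -8712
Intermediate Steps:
n = 11/3 (n = -4/3 + ((-11 + 13) + 13)/3 = -4/3 + (2 + 13)/3 = -4/3 + (1/3)*15 = -4/3 + 5 = 11/3 ≈ 3.6667)
o = 132 (o = (2 + 20)*(-15 + 21) = 22*6 = 132)
(o*((15 - 6)*(3 - 5)))*n = (132*((15 - 6)*(3 - 5)))*(11/3) = (132*(9*(-2)))*(11/3) = (132*(-18))*(11/3) = -2376*11/3 = -8712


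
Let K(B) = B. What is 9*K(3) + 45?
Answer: 72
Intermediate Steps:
9*K(3) + 45 = 9*3 + 45 = 27 + 45 = 72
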